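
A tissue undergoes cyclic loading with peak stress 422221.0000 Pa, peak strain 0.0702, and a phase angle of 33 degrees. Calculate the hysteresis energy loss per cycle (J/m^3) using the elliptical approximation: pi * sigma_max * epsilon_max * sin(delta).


E_loss = pi * sigma_max * epsilon_max * sin(delta)
delta = 33 deg = 0.5760 rad
sin(delta) = 0.5446
E_loss = pi * 422221.0000 * 0.0702 * 0.5446
E_loss = 50714.9007


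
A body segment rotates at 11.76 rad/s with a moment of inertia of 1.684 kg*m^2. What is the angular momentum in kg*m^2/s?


L = I * omega
L = 1.684 * 11.76
L = 19.8038


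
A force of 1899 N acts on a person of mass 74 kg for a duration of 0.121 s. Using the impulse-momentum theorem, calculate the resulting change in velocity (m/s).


J = F * dt = 1899 * 0.121 = 229.7790 N*s
delta_v = J / m
delta_v = 229.7790 / 74
delta_v = 3.1051


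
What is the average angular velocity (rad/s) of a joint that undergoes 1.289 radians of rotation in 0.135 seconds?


omega = delta_theta / delta_t
omega = 1.289 / 0.135
omega = 9.5481


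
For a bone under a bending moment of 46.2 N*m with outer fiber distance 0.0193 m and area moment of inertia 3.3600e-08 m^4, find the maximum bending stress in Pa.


sigma = M * c / I
sigma = 46.2 * 0.0193 / 3.3600e-08
M * c = 0.8917
sigma = 2.6538e+07


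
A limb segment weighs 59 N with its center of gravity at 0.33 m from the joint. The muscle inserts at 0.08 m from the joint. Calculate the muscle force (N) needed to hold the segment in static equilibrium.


F_muscle = W * d_load / d_muscle
F_muscle = 59 * 0.33 / 0.08
Numerator = 19.4700
F_muscle = 243.3750


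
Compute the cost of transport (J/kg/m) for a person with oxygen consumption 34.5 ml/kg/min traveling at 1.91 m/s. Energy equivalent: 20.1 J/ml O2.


Power per kg = VO2 * 20.1 / 60
Power per kg = 34.5 * 20.1 / 60 = 11.5575 W/kg
Cost = power_per_kg / speed
Cost = 11.5575 / 1.91
Cost = 6.0510


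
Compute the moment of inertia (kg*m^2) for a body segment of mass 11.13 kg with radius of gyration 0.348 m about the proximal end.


I = m * k^2
I = 11.13 * 0.348^2
k^2 = 0.1211
I = 1.3479


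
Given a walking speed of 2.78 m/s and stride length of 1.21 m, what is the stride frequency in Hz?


f = v / stride_length
f = 2.78 / 1.21
f = 2.2975


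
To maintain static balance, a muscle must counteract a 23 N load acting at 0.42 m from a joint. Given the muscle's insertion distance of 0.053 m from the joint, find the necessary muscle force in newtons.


F_muscle = W * d_load / d_muscle
F_muscle = 23 * 0.42 / 0.053
Numerator = 9.6600
F_muscle = 182.2642


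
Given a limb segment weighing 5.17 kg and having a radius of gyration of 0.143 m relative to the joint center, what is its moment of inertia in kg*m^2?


I = m * k^2
I = 5.17 * 0.143^2
k^2 = 0.0204
I = 0.1057


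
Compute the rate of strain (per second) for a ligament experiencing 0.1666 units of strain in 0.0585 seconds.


strain_rate = delta_strain / delta_t
strain_rate = 0.1666 / 0.0585
strain_rate = 2.8479


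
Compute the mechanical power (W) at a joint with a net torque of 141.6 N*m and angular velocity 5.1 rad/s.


P = M * omega
P = 141.6 * 5.1
P = 722.1600


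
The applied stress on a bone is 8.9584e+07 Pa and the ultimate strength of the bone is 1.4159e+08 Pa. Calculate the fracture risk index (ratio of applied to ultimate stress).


FRI = applied / ultimate
FRI = 8.9584e+07 / 1.4159e+08
FRI = 0.6327


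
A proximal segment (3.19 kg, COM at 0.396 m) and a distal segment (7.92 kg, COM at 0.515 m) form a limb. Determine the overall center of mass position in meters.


COM = (m1*x1 + m2*x2) / (m1 + m2)
COM = (3.19*0.396 + 7.92*0.515) / (3.19 + 7.92)
Numerator = 5.3420
Denominator = 11.1100
COM = 0.4808


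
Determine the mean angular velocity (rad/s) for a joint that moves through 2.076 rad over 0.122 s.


omega = delta_theta / delta_t
omega = 2.076 / 0.122
omega = 17.0164


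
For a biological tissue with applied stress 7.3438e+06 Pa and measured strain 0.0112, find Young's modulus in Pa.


E = stress / strain
E = 7.3438e+06 / 0.0112
E = 6.5570e+08


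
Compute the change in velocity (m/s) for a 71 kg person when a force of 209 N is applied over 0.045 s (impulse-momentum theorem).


J = F * dt = 209 * 0.045 = 9.4050 N*s
delta_v = J / m
delta_v = 9.4050 / 71
delta_v = 0.1325


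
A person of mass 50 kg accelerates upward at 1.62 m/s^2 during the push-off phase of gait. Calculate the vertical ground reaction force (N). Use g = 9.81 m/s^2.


GRF = m * (g + a)
GRF = 50 * (9.81 + 1.62)
GRF = 50 * 11.4300
GRF = 571.5000


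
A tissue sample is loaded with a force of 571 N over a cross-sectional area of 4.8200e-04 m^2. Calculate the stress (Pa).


stress = F / A
stress = 571 / 4.8200e-04
stress = 1.1846e+06


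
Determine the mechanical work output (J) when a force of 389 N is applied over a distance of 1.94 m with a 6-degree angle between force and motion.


W = F * d * cos(theta)
theta = 6 deg = 0.1047 rad
cos(theta) = 0.9945
W = 389 * 1.94 * 0.9945
W = 750.5259


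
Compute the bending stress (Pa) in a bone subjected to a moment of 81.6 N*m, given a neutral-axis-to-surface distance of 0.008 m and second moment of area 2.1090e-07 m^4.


sigma = M * c / I
sigma = 81.6 * 0.008 / 2.1090e-07
M * c = 0.6528
sigma = 3.0953e+06


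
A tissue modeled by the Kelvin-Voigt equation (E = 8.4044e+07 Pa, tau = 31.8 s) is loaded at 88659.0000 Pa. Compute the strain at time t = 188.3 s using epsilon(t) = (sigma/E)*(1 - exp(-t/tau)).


epsilon(t) = (sigma/E) * (1 - exp(-t/tau))
sigma/E = 88659.0000 / 8.4044e+07 = 0.0011
exp(-t/tau) = exp(-188.3 / 31.8) = 0.0027
epsilon = 0.0011 * (1 - 0.0027)
epsilon = 0.0011


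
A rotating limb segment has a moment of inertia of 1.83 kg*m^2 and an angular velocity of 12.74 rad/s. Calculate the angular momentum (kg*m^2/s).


L = I * omega
L = 1.83 * 12.74
L = 23.3142


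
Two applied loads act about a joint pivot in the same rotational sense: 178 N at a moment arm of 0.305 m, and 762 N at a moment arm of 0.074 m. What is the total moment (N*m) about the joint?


M = F1 * d1 + F2 * d2
M = 178 * 0.305 + 762 * 0.074
M = 54.2900 + 56.3880
M = 110.6780


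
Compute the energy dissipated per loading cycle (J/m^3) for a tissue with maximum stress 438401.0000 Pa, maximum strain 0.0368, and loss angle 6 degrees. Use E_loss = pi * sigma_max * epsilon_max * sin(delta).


E_loss = pi * sigma_max * epsilon_max * sin(delta)
delta = 6 deg = 0.1047 rad
sin(delta) = 0.1045
E_loss = pi * 438401.0000 * 0.0368 * 0.1045
E_loss = 5297.9004


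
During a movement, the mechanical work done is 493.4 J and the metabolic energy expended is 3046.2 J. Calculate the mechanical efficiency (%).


eta = (W_mech / E_meta) * 100
eta = (493.4 / 3046.2) * 100
ratio = 0.1620
eta = 16.1972


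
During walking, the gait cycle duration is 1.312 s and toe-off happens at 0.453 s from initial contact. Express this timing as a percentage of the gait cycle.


pct = (event_time / cycle_time) * 100
pct = (0.453 / 1.312) * 100
ratio = 0.3453
pct = 34.5274


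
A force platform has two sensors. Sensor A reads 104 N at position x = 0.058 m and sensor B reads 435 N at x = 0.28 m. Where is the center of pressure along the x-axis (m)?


COP_x = (F1*x1 + F2*x2) / (F1 + F2)
COP_x = (104*0.058 + 435*0.28) / (104 + 435)
Numerator = 127.8320
Denominator = 539
COP_x = 0.2372


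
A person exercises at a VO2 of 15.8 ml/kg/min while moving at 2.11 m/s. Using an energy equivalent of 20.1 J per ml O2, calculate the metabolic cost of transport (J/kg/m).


Power per kg = VO2 * 20.1 / 60
Power per kg = 15.8 * 20.1 / 60 = 5.2930 W/kg
Cost = power_per_kg / speed
Cost = 5.2930 / 2.11
Cost = 2.5085


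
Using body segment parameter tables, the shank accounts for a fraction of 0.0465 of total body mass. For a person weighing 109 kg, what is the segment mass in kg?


m_segment = body_mass * fraction
m_segment = 109 * 0.0465
m_segment = 5.0685


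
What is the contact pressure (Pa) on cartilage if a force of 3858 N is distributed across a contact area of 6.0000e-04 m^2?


P = F / A
P = 3858 / 6.0000e-04
P = 6.4300e+06


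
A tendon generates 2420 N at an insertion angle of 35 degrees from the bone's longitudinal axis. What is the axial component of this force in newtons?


F_eff = F_tendon * cos(theta)
theta = 35 deg = 0.6109 rad
cos(theta) = 0.8192
F_eff = 2420 * 0.8192
F_eff = 1982.3479


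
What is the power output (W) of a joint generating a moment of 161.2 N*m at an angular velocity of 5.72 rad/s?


P = M * omega
P = 161.2 * 5.72
P = 922.0640


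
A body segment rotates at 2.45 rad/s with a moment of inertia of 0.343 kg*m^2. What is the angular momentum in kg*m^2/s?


L = I * omega
L = 0.343 * 2.45
L = 0.8404


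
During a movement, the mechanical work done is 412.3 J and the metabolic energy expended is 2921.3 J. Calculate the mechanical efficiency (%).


eta = (W_mech / E_meta) * 100
eta = (412.3 / 2921.3) * 100
ratio = 0.1411
eta = 14.1136


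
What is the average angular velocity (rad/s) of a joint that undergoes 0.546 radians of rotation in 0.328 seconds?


omega = delta_theta / delta_t
omega = 0.546 / 0.328
omega = 1.6646


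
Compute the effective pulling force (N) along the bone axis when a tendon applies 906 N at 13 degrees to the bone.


F_eff = F_tendon * cos(theta)
theta = 13 deg = 0.2269 rad
cos(theta) = 0.9744
F_eff = 906 * 0.9744
F_eff = 882.7793


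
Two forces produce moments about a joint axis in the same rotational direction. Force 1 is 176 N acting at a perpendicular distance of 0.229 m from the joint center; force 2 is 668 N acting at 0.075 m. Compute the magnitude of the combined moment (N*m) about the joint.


M = F1 * d1 + F2 * d2
M = 176 * 0.229 + 668 * 0.075
M = 40.3040 + 50.1000
M = 90.4040


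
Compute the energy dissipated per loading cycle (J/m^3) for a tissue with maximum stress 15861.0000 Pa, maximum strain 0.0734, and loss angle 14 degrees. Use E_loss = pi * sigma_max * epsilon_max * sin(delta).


E_loss = pi * sigma_max * epsilon_max * sin(delta)
delta = 14 deg = 0.2443 rad
sin(delta) = 0.2419
E_loss = pi * 15861.0000 * 0.0734 * 0.2419
E_loss = 884.8134


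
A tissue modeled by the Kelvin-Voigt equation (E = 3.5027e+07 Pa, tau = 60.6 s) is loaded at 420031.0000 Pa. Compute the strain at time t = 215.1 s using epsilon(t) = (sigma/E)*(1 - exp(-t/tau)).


epsilon(t) = (sigma/E) * (1 - exp(-t/tau))
sigma/E = 420031.0000 / 3.5027e+07 = 0.0120
exp(-t/tau) = exp(-215.1 / 60.6) = 0.0287
epsilon = 0.0120 * (1 - 0.0287)
epsilon = 0.0116


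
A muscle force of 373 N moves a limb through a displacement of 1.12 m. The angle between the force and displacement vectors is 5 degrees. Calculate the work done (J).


W = F * d * cos(theta)
theta = 5 deg = 0.0873 rad
cos(theta) = 0.9962
W = 373 * 1.12 * 0.9962
W = 416.1703


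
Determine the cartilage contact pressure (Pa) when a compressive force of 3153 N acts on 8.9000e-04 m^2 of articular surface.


P = F / A
P = 3153 / 8.9000e-04
P = 3.5427e+06


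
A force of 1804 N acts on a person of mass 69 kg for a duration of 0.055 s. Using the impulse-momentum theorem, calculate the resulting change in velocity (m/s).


J = F * dt = 1804 * 0.055 = 99.2200 N*s
delta_v = J / m
delta_v = 99.2200 / 69
delta_v = 1.4380


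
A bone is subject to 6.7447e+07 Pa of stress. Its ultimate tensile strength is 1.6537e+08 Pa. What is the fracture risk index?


FRI = applied / ultimate
FRI = 6.7447e+07 / 1.6537e+08
FRI = 0.4079


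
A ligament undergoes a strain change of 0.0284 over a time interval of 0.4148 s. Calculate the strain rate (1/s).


strain_rate = delta_strain / delta_t
strain_rate = 0.0284 / 0.4148
strain_rate = 0.0685


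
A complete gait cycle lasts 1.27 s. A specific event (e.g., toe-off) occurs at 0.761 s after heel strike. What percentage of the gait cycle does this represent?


pct = (event_time / cycle_time) * 100
pct = (0.761 / 1.27) * 100
ratio = 0.5992
pct = 59.9213


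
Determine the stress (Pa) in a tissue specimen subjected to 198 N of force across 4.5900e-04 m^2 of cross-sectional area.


stress = F / A
stress = 198 / 4.5900e-04
stress = 431372.5490


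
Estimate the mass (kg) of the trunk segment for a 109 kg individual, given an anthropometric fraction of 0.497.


m_segment = body_mass * fraction
m_segment = 109 * 0.497
m_segment = 54.1730


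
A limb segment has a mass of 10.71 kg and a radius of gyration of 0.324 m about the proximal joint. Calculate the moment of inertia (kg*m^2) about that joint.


I = m * k^2
I = 10.71 * 0.324^2
k^2 = 0.1050
I = 1.1243


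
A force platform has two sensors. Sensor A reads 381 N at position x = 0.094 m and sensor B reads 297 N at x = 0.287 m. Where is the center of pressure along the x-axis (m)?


COP_x = (F1*x1 + F2*x2) / (F1 + F2)
COP_x = (381*0.094 + 297*0.287) / (381 + 297)
Numerator = 121.0530
Denominator = 678
COP_x = 0.1785


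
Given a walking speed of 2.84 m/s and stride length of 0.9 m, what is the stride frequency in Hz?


f = v / stride_length
f = 2.84 / 0.9
f = 3.1556


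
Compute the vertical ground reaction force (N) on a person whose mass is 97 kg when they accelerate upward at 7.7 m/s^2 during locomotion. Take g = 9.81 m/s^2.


GRF = m * (g + a)
GRF = 97 * (9.81 + 7.7)
GRF = 97 * 17.5100
GRF = 1698.4700


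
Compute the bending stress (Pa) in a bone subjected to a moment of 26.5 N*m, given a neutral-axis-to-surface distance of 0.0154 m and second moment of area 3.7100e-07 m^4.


sigma = M * c / I
sigma = 26.5 * 0.0154 / 3.7100e-07
M * c = 0.4081
sigma = 1.1000e+06


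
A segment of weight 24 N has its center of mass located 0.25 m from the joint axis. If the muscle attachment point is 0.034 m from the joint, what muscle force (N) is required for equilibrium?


F_muscle = W * d_load / d_muscle
F_muscle = 24 * 0.25 / 0.034
Numerator = 6.0000
F_muscle = 176.4706


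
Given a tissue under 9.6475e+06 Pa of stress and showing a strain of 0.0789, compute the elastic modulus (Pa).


E = stress / strain
E = 9.6475e+06 / 0.0789
E = 1.2228e+08


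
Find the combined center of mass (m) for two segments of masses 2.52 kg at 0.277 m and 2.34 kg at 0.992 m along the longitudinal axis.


COM = (m1*x1 + m2*x2) / (m1 + m2)
COM = (2.52*0.277 + 2.34*0.992) / (2.52 + 2.34)
Numerator = 3.0193
Denominator = 4.8600
COM = 0.6213


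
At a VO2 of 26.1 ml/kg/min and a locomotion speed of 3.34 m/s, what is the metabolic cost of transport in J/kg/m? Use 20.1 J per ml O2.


Power per kg = VO2 * 20.1 / 60
Power per kg = 26.1 * 20.1 / 60 = 8.7435 W/kg
Cost = power_per_kg / speed
Cost = 8.7435 / 3.34
Cost = 2.6178


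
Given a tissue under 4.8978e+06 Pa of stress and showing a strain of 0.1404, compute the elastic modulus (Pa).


E = stress / strain
E = 4.8978e+06 / 0.1404
E = 3.4885e+07


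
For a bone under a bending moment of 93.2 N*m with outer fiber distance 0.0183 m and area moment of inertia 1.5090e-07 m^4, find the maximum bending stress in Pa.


sigma = M * c / I
sigma = 93.2 * 0.0183 / 1.5090e-07
M * c = 1.7056
sigma = 1.1303e+07


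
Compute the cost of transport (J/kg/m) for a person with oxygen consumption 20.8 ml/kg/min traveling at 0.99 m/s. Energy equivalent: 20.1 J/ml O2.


Power per kg = VO2 * 20.1 / 60
Power per kg = 20.8 * 20.1 / 60 = 6.9680 W/kg
Cost = power_per_kg / speed
Cost = 6.9680 / 0.99
Cost = 7.0384


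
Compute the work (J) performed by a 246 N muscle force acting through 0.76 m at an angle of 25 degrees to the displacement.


W = F * d * cos(theta)
theta = 25 deg = 0.4363 rad
cos(theta) = 0.9063
W = 246 * 0.76 * 0.9063
W = 169.4433


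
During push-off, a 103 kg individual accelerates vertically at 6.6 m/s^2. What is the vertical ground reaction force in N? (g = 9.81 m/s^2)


GRF = m * (g + a)
GRF = 103 * (9.81 + 6.6)
GRF = 103 * 16.4100
GRF = 1690.2300


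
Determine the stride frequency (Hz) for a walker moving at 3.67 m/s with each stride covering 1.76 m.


f = v / stride_length
f = 3.67 / 1.76
f = 2.0852


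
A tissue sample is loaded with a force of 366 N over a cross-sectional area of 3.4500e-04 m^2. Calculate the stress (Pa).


stress = F / A
stress = 366 / 3.4500e-04
stress = 1.0609e+06


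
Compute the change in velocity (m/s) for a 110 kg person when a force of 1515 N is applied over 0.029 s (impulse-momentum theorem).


J = F * dt = 1515 * 0.029 = 43.9350 N*s
delta_v = J / m
delta_v = 43.9350 / 110
delta_v = 0.3994


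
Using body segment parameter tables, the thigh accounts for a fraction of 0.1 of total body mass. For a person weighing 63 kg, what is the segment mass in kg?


m_segment = body_mass * fraction
m_segment = 63 * 0.1
m_segment = 6.3000


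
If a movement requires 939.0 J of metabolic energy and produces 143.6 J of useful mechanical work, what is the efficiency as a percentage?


eta = (W_mech / E_meta) * 100
eta = (143.6 / 939.0) * 100
ratio = 0.1529
eta = 15.2929


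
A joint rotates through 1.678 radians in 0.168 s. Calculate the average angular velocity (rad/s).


omega = delta_theta / delta_t
omega = 1.678 / 0.168
omega = 9.9881


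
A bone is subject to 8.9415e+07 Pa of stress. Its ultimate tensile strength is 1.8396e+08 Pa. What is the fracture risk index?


FRI = applied / ultimate
FRI = 8.9415e+07 / 1.8396e+08
FRI = 0.4861


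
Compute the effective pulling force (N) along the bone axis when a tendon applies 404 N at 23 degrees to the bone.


F_eff = F_tendon * cos(theta)
theta = 23 deg = 0.4014 rad
cos(theta) = 0.9205
F_eff = 404 * 0.9205
F_eff = 371.8840


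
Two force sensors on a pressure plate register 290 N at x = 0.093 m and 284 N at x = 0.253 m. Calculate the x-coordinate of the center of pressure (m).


COP_x = (F1*x1 + F2*x2) / (F1 + F2)
COP_x = (290*0.093 + 284*0.253) / (290 + 284)
Numerator = 98.8220
Denominator = 574
COP_x = 0.1722


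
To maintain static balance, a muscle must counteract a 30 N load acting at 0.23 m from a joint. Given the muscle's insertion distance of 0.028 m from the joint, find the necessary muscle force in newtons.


F_muscle = W * d_load / d_muscle
F_muscle = 30 * 0.23 / 0.028
Numerator = 6.9000
F_muscle = 246.4286


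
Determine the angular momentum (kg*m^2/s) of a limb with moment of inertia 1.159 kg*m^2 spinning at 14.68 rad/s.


L = I * omega
L = 1.159 * 14.68
L = 17.0141


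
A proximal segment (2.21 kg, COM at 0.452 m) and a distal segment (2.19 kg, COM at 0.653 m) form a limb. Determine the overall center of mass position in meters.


COM = (m1*x1 + m2*x2) / (m1 + m2)
COM = (2.21*0.452 + 2.19*0.653) / (2.21 + 2.19)
Numerator = 2.4290
Denominator = 4.4000
COM = 0.5520


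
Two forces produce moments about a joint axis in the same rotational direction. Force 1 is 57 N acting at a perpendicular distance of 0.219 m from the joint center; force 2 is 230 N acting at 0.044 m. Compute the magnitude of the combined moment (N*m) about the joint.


M = F1 * d1 + F2 * d2
M = 57 * 0.219 + 230 * 0.044
M = 12.4830 + 10.1200
M = 22.6030


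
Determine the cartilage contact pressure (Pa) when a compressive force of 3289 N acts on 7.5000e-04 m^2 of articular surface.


P = F / A
P = 3289 / 7.5000e-04
P = 4.3853e+06


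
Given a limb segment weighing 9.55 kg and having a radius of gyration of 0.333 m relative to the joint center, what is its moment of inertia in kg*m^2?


I = m * k^2
I = 9.55 * 0.333^2
k^2 = 0.1109
I = 1.0590


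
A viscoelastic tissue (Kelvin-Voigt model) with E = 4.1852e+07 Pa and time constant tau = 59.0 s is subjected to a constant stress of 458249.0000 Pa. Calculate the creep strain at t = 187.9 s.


epsilon(t) = (sigma/E) * (1 - exp(-t/tau))
sigma/E = 458249.0000 / 4.1852e+07 = 0.0109
exp(-t/tau) = exp(-187.9 / 59.0) = 0.0414
epsilon = 0.0109 * (1 - 0.0414)
epsilon = 0.0105


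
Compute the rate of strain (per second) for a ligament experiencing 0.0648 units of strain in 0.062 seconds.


strain_rate = delta_strain / delta_t
strain_rate = 0.0648 / 0.062
strain_rate = 1.0452


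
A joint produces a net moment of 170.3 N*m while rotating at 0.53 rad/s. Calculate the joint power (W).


P = M * omega
P = 170.3 * 0.53
P = 90.2590


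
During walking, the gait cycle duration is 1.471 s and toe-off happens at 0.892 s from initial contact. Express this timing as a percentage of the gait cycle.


pct = (event_time / cycle_time) * 100
pct = (0.892 / 1.471) * 100
ratio = 0.6064
pct = 60.6390


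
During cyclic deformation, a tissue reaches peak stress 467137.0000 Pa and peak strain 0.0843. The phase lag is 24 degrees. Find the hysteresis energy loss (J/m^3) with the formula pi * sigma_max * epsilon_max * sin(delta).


E_loss = pi * sigma_max * epsilon_max * sin(delta)
delta = 24 deg = 0.4189 rad
sin(delta) = 0.4067
E_loss = pi * 467137.0000 * 0.0843 * 0.4067
E_loss = 50319.3491


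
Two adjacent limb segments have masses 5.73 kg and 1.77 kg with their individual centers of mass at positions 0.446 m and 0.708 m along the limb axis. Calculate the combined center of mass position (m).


COM = (m1*x1 + m2*x2) / (m1 + m2)
COM = (5.73*0.446 + 1.77*0.708) / (5.73 + 1.77)
Numerator = 3.8087
Denominator = 7.5000
COM = 0.5078


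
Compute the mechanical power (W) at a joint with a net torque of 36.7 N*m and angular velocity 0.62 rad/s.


P = M * omega
P = 36.7 * 0.62
P = 22.7540


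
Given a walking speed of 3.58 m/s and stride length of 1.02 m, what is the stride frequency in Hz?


f = v / stride_length
f = 3.58 / 1.02
f = 3.5098


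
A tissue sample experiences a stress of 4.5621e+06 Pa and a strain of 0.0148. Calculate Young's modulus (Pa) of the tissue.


E = stress / strain
E = 4.5621e+06 / 0.0148
E = 3.0825e+08


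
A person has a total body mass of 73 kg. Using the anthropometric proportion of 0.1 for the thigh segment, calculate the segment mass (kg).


m_segment = body_mass * fraction
m_segment = 73 * 0.1
m_segment = 7.3000


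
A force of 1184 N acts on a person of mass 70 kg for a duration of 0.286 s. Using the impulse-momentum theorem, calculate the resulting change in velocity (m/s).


J = F * dt = 1184 * 0.286 = 338.6240 N*s
delta_v = J / m
delta_v = 338.6240 / 70
delta_v = 4.8375


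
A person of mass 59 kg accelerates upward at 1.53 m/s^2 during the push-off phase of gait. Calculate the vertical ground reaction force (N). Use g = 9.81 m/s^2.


GRF = m * (g + a)
GRF = 59 * (9.81 + 1.53)
GRF = 59 * 11.3400
GRF = 669.0600


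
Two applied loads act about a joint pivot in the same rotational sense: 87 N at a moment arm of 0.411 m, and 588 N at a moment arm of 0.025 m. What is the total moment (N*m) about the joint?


M = F1 * d1 + F2 * d2
M = 87 * 0.411 + 588 * 0.025
M = 35.7570 + 14.7000
M = 50.4570


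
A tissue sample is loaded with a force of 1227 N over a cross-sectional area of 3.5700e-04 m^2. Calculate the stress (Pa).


stress = F / A
stress = 1227 / 3.5700e-04
stress = 3.4370e+06


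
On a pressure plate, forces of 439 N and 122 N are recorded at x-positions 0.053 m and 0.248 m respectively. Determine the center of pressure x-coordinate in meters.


COP_x = (F1*x1 + F2*x2) / (F1 + F2)
COP_x = (439*0.053 + 122*0.248) / (439 + 122)
Numerator = 53.5230
Denominator = 561
COP_x = 0.0954


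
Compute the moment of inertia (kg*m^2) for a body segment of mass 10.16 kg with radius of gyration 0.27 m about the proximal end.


I = m * k^2
I = 10.16 * 0.27^2
k^2 = 0.0729
I = 0.7407


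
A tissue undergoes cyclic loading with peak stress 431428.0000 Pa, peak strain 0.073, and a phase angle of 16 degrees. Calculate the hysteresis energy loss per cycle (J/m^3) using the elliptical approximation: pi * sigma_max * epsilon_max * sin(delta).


E_loss = pi * sigma_max * epsilon_max * sin(delta)
delta = 16 deg = 0.2793 rad
sin(delta) = 0.2756
E_loss = pi * 431428.0000 * 0.073 * 0.2756
E_loss = 27272.1348


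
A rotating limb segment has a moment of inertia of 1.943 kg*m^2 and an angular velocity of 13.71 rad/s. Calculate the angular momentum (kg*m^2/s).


L = I * omega
L = 1.943 * 13.71
L = 26.6385


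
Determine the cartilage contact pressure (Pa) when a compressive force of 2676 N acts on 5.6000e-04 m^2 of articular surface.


P = F / A
P = 2676 / 5.6000e-04
P = 4.7786e+06


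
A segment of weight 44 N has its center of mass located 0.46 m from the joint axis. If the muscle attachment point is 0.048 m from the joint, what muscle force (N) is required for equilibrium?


F_muscle = W * d_load / d_muscle
F_muscle = 44 * 0.46 / 0.048
Numerator = 20.2400
F_muscle = 421.6667


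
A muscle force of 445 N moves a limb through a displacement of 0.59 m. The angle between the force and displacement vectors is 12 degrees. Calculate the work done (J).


W = F * d * cos(theta)
theta = 12 deg = 0.2094 rad
cos(theta) = 0.9781
W = 445 * 0.59 * 0.9781
W = 256.8127


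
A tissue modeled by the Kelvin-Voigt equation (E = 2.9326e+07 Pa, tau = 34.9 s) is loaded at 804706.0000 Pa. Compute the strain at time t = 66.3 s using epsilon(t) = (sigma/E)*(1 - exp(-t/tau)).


epsilon(t) = (sigma/E) * (1 - exp(-t/tau))
sigma/E = 804706.0000 / 2.9326e+07 = 0.0274
exp(-t/tau) = exp(-66.3 / 34.9) = 0.1496
epsilon = 0.0274 * (1 - 0.1496)
epsilon = 0.0233


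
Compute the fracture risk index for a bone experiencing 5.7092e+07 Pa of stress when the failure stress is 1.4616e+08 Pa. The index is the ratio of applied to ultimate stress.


FRI = applied / ultimate
FRI = 5.7092e+07 / 1.4616e+08
FRI = 0.3906


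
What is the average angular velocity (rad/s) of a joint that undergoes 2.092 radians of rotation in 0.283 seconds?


omega = delta_theta / delta_t
omega = 2.092 / 0.283
omega = 7.3922


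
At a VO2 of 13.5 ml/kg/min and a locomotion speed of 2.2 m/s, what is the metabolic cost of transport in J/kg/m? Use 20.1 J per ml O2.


Power per kg = VO2 * 20.1 / 60
Power per kg = 13.5 * 20.1 / 60 = 4.5225 W/kg
Cost = power_per_kg / speed
Cost = 4.5225 / 2.2
Cost = 2.0557


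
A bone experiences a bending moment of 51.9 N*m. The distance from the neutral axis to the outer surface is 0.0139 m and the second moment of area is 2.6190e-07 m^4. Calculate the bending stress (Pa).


sigma = M * c / I
sigma = 51.9 * 0.0139 / 2.6190e-07
M * c = 0.7214
sigma = 2.7545e+06


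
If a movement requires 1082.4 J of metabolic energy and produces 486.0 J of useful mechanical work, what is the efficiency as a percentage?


eta = (W_mech / E_meta) * 100
eta = (486.0 / 1082.4) * 100
ratio = 0.4490
eta = 44.9002


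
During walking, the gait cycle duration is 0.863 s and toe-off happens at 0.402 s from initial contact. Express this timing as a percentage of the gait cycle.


pct = (event_time / cycle_time) * 100
pct = (0.402 / 0.863) * 100
ratio = 0.4658
pct = 46.5817


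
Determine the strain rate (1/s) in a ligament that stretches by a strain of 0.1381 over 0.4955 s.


strain_rate = delta_strain / delta_t
strain_rate = 0.1381 / 0.4955
strain_rate = 0.2787


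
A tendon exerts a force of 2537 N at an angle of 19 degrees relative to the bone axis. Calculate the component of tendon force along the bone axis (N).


F_eff = F_tendon * cos(theta)
theta = 19 deg = 0.3316 rad
cos(theta) = 0.9455
F_eff = 2537 * 0.9455
F_eff = 2398.7806


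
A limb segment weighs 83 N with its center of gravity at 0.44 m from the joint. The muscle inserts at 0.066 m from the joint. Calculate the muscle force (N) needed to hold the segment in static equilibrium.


F_muscle = W * d_load / d_muscle
F_muscle = 83 * 0.44 / 0.066
Numerator = 36.5200
F_muscle = 553.3333


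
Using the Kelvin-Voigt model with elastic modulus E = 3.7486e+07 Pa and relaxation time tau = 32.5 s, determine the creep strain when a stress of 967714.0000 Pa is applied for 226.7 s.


epsilon(t) = (sigma/E) * (1 - exp(-t/tau))
sigma/E = 967714.0000 / 3.7486e+07 = 0.0258
exp(-t/tau) = exp(-226.7 / 32.5) = 9.3461e-04
epsilon = 0.0258 * (1 - 9.3461e-04)
epsilon = 0.0258


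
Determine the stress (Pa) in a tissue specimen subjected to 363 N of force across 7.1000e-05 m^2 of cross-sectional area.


stress = F / A
stress = 363 / 7.1000e-05
stress = 5.1127e+06


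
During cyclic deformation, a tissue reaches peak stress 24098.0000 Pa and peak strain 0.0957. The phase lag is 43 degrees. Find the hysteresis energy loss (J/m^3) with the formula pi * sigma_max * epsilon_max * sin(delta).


E_loss = pi * sigma_max * epsilon_max * sin(delta)
delta = 43 deg = 0.7505 rad
sin(delta) = 0.6820
E_loss = pi * 24098.0000 * 0.0957 * 0.6820
E_loss = 4941.1284


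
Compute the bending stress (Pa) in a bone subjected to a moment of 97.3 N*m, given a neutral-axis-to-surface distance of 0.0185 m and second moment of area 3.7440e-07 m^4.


sigma = M * c / I
sigma = 97.3 * 0.0185 / 3.7440e-07
M * c = 1.8000
sigma = 4.8078e+06


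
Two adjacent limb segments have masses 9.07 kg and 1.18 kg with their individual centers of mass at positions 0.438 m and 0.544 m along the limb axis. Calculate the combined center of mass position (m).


COM = (m1*x1 + m2*x2) / (m1 + m2)
COM = (9.07*0.438 + 1.18*0.544) / (9.07 + 1.18)
Numerator = 4.6146
Denominator = 10.2500
COM = 0.4502


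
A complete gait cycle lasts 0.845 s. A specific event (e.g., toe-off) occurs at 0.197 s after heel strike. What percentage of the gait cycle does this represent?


pct = (event_time / cycle_time) * 100
pct = (0.197 / 0.845) * 100
ratio = 0.2331
pct = 23.3136


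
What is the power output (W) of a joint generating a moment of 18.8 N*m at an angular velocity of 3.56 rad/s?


P = M * omega
P = 18.8 * 3.56
P = 66.9280


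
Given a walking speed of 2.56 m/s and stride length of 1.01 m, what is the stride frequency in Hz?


f = v / stride_length
f = 2.56 / 1.01
f = 2.5347


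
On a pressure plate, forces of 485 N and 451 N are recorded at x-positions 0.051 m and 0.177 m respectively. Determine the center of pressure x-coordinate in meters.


COP_x = (F1*x1 + F2*x2) / (F1 + F2)
COP_x = (485*0.051 + 451*0.177) / (485 + 451)
Numerator = 104.5620
Denominator = 936
COP_x = 0.1117


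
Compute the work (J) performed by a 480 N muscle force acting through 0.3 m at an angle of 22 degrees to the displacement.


W = F * d * cos(theta)
theta = 22 deg = 0.3840 rad
cos(theta) = 0.9272
W = 480 * 0.3 * 0.9272
W = 133.5145


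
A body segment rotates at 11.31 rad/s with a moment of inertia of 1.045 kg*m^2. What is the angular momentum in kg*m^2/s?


L = I * omega
L = 1.045 * 11.31
L = 11.8189


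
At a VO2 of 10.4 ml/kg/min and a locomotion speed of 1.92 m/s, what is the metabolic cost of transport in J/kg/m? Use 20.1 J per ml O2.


Power per kg = VO2 * 20.1 / 60
Power per kg = 10.4 * 20.1 / 60 = 3.4840 W/kg
Cost = power_per_kg / speed
Cost = 3.4840 / 1.92
Cost = 1.8146


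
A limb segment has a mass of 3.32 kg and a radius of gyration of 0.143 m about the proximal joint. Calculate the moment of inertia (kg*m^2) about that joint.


I = m * k^2
I = 3.32 * 0.143^2
k^2 = 0.0204
I = 0.0679


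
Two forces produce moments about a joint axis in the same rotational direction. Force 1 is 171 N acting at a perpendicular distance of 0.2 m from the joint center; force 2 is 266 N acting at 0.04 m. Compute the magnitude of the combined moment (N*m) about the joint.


M = F1 * d1 + F2 * d2
M = 171 * 0.2 + 266 * 0.04
M = 34.2000 + 10.6400
M = 44.8400


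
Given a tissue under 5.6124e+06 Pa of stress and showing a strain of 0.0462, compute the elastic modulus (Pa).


E = stress / strain
E = 5.6124e+06 / 0.0462
E = 1.2148e+08


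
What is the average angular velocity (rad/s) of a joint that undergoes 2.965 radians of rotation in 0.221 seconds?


omega = delta_theta / delta_t
omega = 2.965 / 0.221
omega = 13.4163


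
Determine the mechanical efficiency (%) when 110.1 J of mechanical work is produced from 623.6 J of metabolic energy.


eta = (W_mech / E_meta) * 100
eta = (110.1 / 623.6) * 100
ratio = 0.1766
eta = 17.6555


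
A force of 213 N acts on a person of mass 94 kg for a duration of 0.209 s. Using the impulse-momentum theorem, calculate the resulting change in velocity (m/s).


J = F * dt = 213 * 0.209 = 44.5170 N*s
delta_v = J / m
delta_v = 44.5170 / 94
delta_v = 0.4736


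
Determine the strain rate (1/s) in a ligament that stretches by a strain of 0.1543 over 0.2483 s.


strain_rate = delta_strain / delta_t
strain_rate = 0.1543 / 0.2483
strain_rate = 0.6214


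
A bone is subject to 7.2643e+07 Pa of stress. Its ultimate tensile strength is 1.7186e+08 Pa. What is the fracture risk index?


FRI = applied / ultimate
FRI = 7.2643e+07 / 1.7186e+08
FRI = 0.4227


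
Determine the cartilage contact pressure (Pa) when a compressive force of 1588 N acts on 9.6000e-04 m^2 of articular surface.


P = F / A
P = 1588 / 9.6000e-04
P = 1.6542e+06


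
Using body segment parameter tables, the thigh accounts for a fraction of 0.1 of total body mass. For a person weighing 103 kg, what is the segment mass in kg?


m_segment = body_mass * fraction
m_segment = 103 * 0.1
m_segment = 10.3000


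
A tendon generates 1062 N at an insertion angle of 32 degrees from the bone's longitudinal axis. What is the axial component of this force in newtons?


F_eff = F_tendon * cos(theta)
theta = 32 deg = 0.5585 rad
cos(theta) = 0.8480
F_eff = 1062 * 0.8480
F_eff = 900.6271


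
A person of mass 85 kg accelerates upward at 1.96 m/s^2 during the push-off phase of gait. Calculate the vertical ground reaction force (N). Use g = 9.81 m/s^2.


GRF = m * (g + a)
GRF = 85 * (9.81 + 1.96)
GRF = 85 * 11.7700
GRF = 1000.4500


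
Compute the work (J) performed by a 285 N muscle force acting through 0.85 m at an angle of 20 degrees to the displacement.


W = F * d * cos(theta)
theta = 20 deg = 0.3491 rad
cos(theta) = 0.9397
W = 285 * 0.85 * 0.9397
W = 227.6405


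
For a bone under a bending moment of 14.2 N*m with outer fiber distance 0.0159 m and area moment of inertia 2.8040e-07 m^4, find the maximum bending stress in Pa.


sigma = M * c / I
sigma = 14.2 * 0.0159 / 2.8040e-07
M * c = 0.2258
sigma = 805206.8474


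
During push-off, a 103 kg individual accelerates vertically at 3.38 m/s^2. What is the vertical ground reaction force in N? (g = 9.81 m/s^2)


GRF = m * (g + a)
GRF = 103 * (9.81 + 3.38)
GRF = 103 * 13.1900
GRF = 1358.5700


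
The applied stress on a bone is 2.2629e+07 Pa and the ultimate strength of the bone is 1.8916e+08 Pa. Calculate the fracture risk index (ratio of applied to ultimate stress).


FRI = applied / ultimate
FRI = 2.2629e+07 / 1.8916e+08
FRI = 0.1196


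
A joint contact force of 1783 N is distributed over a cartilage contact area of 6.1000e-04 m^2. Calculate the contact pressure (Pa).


P = F / A
P = 1783 / 6.1000e-04
P = 2.9230e+06


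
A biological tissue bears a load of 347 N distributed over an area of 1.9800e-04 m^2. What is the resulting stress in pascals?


stress = F / A
stress = 347 / 1.9800e-04
stress = 1.7525e+06


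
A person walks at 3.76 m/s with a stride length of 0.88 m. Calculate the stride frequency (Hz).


f = v / stride_length
f = 3.76 / 0.88
f = 4.2727


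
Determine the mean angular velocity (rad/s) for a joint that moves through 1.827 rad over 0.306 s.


omega = delta_theta / delta_t
omega = 1.827 / 0.306
omega = 5.9706


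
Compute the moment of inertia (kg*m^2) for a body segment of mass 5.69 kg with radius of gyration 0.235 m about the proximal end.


I = m * k^2
I = 5.69 * 0.235^2
k^2 = 0.0552
I = 0.3142


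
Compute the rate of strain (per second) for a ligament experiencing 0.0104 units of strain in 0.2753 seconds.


strain_rate = delta_strain / delta_t
strain_rate = 0.0104 / 0.2753
strain_rate = 0.0378


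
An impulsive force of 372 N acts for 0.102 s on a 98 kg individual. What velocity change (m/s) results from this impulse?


J = F * dt = 372 * 0.102 = 37.9440 N*s
delta_v = J / m
delta_v = 37.9440 / 98
delta_v = 0.3872


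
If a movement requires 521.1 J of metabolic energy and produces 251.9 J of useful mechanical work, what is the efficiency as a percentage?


eta = (W_mech / E_meta) * 100
eta = (251.9 / 521.1) * 100
ratio = 0.4834
eta = 48.3400


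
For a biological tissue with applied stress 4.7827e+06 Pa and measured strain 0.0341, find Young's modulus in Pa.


E = stress / strain
E = 4.7827e+06 / 0.0341
E = 1.4026e+08


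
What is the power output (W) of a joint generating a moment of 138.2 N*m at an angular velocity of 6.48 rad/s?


P = M * omega
P = 138.2 * 6.48
P = 895.5360


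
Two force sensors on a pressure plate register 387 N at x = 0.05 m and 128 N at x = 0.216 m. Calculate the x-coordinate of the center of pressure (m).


COP_x = (F1*x1 + F2*x2) / (F1 + F2)
COP_x = (387*0.05 + 128*0.216) / (387 + 128)
Numerator = 46.9980
Denominator = 515
COP_x = 0.0913


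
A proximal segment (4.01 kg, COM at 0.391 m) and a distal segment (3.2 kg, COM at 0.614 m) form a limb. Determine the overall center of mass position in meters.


COM = (m1*x1 + m2*x2) / (m1 + m2)
COM = (4.01*0.391 + 3.2*0.614) / (4.01 + 3.2)
Numerator = 3.5327
Denominator = 7.2100
COM = 0.4900


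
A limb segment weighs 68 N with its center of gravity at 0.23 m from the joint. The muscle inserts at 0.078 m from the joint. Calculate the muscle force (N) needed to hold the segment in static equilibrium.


F_muscle = W * d_load / d_muscle
F_muscle = 68 * 0.23 / 0.078
Numerator = 15.6400
F_muscle = 200.5128


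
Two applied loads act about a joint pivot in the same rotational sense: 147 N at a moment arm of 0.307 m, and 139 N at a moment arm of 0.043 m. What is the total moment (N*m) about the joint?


M = F1 * d1 + F2 * d2
M = 147 * 0.307 + 139 * 0.043
M = 45.1290 + 5.9770
M = 51.1060


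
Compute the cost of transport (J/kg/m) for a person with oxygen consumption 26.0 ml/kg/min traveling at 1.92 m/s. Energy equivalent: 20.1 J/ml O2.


Power per kg = VO2 * 20.1 / 60
Power per kg = 26.0 * 20.1 / 60 = 8.7100 W/kg
Cost = power_per_kg / speed
Cost = 8.7100 / 1.92
Cost = 4.5365


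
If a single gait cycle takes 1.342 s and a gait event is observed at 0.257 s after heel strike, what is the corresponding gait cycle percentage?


pct = (event_time / cycle_time) * 100
pct = (0.257 / 1.342) * 100
ratio = 0.1915
pct = 19.1505


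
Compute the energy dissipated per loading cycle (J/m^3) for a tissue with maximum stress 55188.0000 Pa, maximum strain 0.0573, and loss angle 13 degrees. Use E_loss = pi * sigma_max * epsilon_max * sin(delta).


E_loss = pi * sigma_max * epsilon_max * sin(delta)
delta = 13 deg = 0.2269 rad
sin(delta) = 0.2250
E_loss = pi * 55188.0000 * 0.0573 * 0.2250
E_loss = 2234.7924


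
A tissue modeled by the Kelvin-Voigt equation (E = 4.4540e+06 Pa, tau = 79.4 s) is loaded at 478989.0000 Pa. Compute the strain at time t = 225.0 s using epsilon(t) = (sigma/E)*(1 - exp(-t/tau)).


epsilon(t) = (sigma/E) * (1 - exp(-t/tau))
sigma/E = 478989.0000 / 4.4540e+06 = 0.1075
exp(-t/tau) = exp(-225.0 / 79.4) = 0.0588
epsilon = 0.1075 * (1 - 0.0588)
epsilon = 0.1012


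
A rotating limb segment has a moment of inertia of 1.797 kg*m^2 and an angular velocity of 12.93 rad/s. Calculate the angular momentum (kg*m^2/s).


L = I * omega
L = 1.797 * 12.93
L = 23.2352


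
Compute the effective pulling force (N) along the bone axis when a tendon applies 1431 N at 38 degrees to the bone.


F_eff = F_tendon * cos(theta)
theta = 38 deg = 0.6632 rad
cos(theta) = 0.7880
F_eff = 1431 * 0.7880
F_eff = 1127.6434


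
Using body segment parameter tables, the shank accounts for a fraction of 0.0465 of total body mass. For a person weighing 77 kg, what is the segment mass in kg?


m_segment = body_mass * fraction
m_segment = 77 * 0.0465
m_segment = 3.5805
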